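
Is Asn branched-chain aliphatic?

V, L, and I make up the branched-chain aliphatic group.
Asparagine is not in this group.

No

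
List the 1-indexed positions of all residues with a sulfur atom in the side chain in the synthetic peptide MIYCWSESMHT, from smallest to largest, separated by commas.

1, 4, 9

Only Cys (C) and Met (M) have a sulfur atom in the side chain.
Matching residues: M1, C4, M9.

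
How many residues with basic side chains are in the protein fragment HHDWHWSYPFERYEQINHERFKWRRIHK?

11

K, R, and H are the three residues with basic side chains (ε-amine, guanidinium, and imidazole respectively).
Matching residues: H1, H2, H5, R12, H18, R20, K22, R24, R25, H27, K28.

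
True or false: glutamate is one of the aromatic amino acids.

The aromatic amino acids are Phe (F, benzyl), Trp (W, indole), and Tyr (Y, phenol).
Glutamate is not in this group.

False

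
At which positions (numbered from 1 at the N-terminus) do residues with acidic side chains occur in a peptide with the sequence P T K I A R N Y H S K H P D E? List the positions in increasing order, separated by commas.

Only D (aspartate) and E (glutamate) carry a side-chain carboxylic acid.
Matching residues: D14, E15.

14, 15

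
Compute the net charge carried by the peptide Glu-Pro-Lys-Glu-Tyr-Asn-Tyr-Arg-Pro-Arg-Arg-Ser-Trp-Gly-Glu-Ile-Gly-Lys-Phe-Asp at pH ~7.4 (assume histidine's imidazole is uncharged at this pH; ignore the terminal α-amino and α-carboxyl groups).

The side chains ionized at physiological pH are Lys/Arg (+1) and Asp/Glu (−1); with His treated as neutral, nothing else contributes.
Positive (K, R): Lys3, Arg8, Arg10, Arg11, Lys18 → +5.
Negative (D, E): Glu1, Glu4, Glu15, Asp20 → −4.
Net charge = (+5) + (−4) = +1.

+1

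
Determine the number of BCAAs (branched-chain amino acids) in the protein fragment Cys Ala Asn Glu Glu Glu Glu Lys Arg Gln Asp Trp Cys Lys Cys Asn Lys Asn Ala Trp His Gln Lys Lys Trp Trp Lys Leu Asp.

The BCAAs are Val, Leu, and Ile — aliphatic side chains with a branch point.
Matching residues: Leu28.

1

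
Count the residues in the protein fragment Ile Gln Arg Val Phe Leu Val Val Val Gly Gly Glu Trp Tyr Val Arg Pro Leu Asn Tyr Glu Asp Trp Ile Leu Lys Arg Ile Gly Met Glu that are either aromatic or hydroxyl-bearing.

Aromatic: F, W, Y. Hydroxyl-bearing: S, T, Y.
Aromatic residues here: Phe5, Trp13, Tyr14, Tyr20, Trp23 (5).
Hydroxyl-bearing residues here: Tyr14, Tyr20 (2).
Y is in both groups, so the 2 Y residues must not be double-counted.
Total = 5 + 2 − 2 = 5.

5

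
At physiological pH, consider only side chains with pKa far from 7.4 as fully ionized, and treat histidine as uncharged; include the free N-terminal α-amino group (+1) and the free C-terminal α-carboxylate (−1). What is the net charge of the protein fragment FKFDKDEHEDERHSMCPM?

At pH ~7.4 the Lys and Arg side chains are protonated (+1), the Asp and Glu side chains are deprotonated (−1), and with His taken as neutral all other side chains carry no charge.
Positive (K, R): K2, K5, R12 → +3.
Negative (D, E): D4, D6, E7, E9, D10, E11 → −6.
The N-terminus (+1) and C-terminus (−1) cancel.
Net charge = (+3) + (−6) = −3.

-3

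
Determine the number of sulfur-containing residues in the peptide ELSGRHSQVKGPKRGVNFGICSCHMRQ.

3

The sulfur-bearing residues are cysteine (–SH) and methionine (–S–CH₃).
Matching residues: C21, C23, M25.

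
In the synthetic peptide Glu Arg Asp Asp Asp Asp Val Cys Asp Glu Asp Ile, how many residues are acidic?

Aspartate (D) and glutamate (E) have carboxylic-acid side chains and are the acidic amino acids.
Matching residues: Glu1, Asp3, Asp4, Asp5, Asp6, Asp9, Glu10, Asp11.

8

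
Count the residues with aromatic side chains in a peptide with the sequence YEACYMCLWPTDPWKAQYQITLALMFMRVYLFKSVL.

8

The aromatic amino acids are Phe (F, benzyl), Trp (W, indole), and Tyr (Y, phenol).
Matching residues: Y1, Y5, W9, W14, Y18, F26, Y30, F32.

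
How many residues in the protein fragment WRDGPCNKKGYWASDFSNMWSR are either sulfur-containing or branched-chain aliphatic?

Sulfur-containing: C, M. Branched-chain aliphatic: I, L, V.
Sulfur-containing residues here: C6, M19 (2).
Branched-chain aliphatic residues here: none (0).
The two groups share no amino acid, so total = 2 + 0 = 2.

2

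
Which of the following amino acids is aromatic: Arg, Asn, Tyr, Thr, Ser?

Tyr

F, W, and Y each carry an aromatic ring on the side chain.
Of the listed options, only Tyr belongs to this group.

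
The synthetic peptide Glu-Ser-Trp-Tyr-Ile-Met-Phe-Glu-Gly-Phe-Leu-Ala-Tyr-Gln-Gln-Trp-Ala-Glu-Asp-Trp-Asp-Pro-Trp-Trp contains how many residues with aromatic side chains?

9

F, W, and Y each carry an aromatic ring on the side chain.
Matching residues: Trp3, Tyr4, Phe7, Phe10, Tyr13, Trp16, Trp20, Trp23, Trp24.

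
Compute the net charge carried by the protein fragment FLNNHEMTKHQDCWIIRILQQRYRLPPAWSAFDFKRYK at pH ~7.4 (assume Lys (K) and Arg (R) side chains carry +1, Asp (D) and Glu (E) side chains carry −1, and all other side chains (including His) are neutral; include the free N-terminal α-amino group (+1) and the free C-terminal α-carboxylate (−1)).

Positive (K, R): K9, R17, R22, R24, K35, R36, K38 → +7.
Negative (D, E): E6, D12, D33 → −3.
The N-terminus (+1) and C-terminus (−1) cancel.
Net charge = (+7) + (−3) = +4.

+4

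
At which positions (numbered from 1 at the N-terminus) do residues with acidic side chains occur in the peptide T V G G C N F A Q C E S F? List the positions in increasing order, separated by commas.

Aspartate (D) and glutamate (E) have carboxylic-acid side chains and are the acidic amino acids.
Matching residues: E11.

11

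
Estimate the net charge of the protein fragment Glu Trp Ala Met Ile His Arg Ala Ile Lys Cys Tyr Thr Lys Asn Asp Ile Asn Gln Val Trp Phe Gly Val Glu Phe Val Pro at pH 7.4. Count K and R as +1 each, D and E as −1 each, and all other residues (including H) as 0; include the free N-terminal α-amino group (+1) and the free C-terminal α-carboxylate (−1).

Positive (K, R): Arg7, Lys10, Lys14 → +3.
Negative (D, E): Glu1, Asp16, Glu25 → −3.
The N-terminus (+1) and C-terminus (−1) cancel.
Net charge = (+3) + (−3) = 0.

0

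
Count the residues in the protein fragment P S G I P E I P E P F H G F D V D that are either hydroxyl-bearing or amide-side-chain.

1

Hydroxyl-bearing: S, T, Y. Amide-side-chain: N, Q.
Hydroxyl-bearing residues here: S2 (1).
Amide-side-chain residues here: none (0).
The two groups share no amino acid, so total = 1 + 0 = 1.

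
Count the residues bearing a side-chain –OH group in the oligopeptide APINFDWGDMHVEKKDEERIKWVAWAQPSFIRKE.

S, T, and Y are the three residues with a side-chain hydroxyl.
Matching residues: S29.

1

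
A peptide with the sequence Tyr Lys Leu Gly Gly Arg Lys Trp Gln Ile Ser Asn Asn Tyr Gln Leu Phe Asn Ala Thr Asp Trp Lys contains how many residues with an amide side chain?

Only N (asparagine) and Q (glutamine) carry a side-chain carboxamide.
Matching residues: Gln9, Asn12, Asn13, Gln15, Asn18.

5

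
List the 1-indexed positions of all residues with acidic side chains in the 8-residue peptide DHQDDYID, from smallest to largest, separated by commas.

The acidic residues are Asp (D) and Glu (E), whose side chains end in a carboxylate group.
Matching residues: D1, D4, D5, D8.

1, 4, 5, 8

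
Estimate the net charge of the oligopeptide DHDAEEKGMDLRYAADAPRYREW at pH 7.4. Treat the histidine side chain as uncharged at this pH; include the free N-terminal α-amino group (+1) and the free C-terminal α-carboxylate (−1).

-3

Near pH 7.4, K and R contribute +1 each, D and E contribute −1 each, and every other side chain (His included, as stated) is uncharged.
Positive (K, R): K7, R12, R19, R21 → +4.
Negative (D, E): D1, D3, E5, E6, D10, D16, E22 → −7.
The N-terminus (+1) and C-terminus (−1) cancel.
Net charge = (+4) + (−7) = −3.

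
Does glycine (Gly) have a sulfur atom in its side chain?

Only Cys (C) and Met (M) have a sulfur atom in the side chain.
Glycine is not in this group.

No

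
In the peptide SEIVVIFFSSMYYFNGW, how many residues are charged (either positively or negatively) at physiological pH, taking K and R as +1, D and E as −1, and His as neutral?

1

Charged side chains at pH ~7.4: K, R (positive); D, E (negative).
Matching residues: E2.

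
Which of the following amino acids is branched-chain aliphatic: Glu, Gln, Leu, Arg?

Leu

The BCAAs are Val, Leu, and Ile — aliphatic side chains with a branch point.
Of the listed options, only Leu belongs to this group.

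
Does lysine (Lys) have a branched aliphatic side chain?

V, L, and I make up the branched-chain aliphatic group.
Lysine is not in this group.

No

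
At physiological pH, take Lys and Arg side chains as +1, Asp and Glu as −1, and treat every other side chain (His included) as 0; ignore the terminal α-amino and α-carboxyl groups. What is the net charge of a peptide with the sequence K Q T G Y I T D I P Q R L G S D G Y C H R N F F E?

0

Positive (K, R): K1, R12, R21 → +3.
Negative (D, E): D8, D16, E25 → −3.
Net charge = (+3) + (−3) = 0.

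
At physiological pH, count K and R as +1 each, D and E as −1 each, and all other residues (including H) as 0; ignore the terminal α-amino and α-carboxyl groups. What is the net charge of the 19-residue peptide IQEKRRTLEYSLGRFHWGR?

Positive (K, R): K4, R5, R6, R14, R19 → +5.
Negative (D, E): E3, E9 → −2.
Net charge = (+5) + (−2) = +3.

+3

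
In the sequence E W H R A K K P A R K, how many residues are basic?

K, R, and H are the three residues with basic side chains (ε-amine, guanidinium, and imidazole respectively).
Matching residues: H3, R4, K6, K7, R10, K11.

6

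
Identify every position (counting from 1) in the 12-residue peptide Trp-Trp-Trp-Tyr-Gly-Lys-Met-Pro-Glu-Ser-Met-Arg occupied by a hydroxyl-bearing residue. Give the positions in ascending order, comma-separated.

S, T, and Y are the three residues with a side-chain hydroxyl.
Matching residues: Tyr4, Ser10.

4, 10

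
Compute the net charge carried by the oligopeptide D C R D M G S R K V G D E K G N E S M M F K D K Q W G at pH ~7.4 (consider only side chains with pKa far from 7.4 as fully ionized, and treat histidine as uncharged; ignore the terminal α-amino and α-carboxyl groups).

0

The side chains ionized at physiological pH are Lys/Arg (+1) and Asp/Glu (−1); with His treated as neutral, nothing else contributes.
Positive (K, R): R3, R8, K9, K14, K22, K24 → +6.
Negative (D, E): D1, D4, D12, E13, E17, D23 → −6.
Net charge = (+6) + (−6) = 0.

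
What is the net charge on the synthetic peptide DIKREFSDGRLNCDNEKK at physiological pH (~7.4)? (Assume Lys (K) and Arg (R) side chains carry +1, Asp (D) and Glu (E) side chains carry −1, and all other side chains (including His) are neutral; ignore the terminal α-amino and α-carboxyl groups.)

0

Positive (K, R): K3, R4, R10, K17, K18 → +5.
Negative (D, E): D1, E5, D8, D14, E16 → −5.
Net charge = (+5) + (−5) = 0.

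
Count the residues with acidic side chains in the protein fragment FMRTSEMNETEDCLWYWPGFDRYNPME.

Aspartate (D) and glutamate (E) have carboxylic-acid side chains and are the acidic amino acids.
Matching residues: E6, E9, E11, D12, D21, E27.

6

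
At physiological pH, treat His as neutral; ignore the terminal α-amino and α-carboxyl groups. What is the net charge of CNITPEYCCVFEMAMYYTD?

-3

The side chains ionized at physiological pH are Lys/Arg (+1) and Asp/Glu (−1); with His treated as neutral, nothing else contributes.
Positive (K, R): none → +0.
Negative (D, E): E6, E12, D19 → −3.
Net charge = (+0) + (−3) = −3.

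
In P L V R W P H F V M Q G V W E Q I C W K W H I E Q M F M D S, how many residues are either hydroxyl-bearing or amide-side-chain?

4

Hydroxyl-bearing: S, T, Y. Amide-side-chain: N, Q.
Hydroxyl-bearing residues here: S30 (1).
Amide-side-chain residues here: Q11, Q16, Q25 (3).
The two groups share no amino acid, so total = 1 + 3 = 4.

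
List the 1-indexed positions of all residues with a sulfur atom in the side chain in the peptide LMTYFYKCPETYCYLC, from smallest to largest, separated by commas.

Cysteine (C, thiol) and methionine (M, thioether) are the two sulfur-containing amino acids.
Matching residues: M2, C8, C13, C16.

2, 8, 13, 16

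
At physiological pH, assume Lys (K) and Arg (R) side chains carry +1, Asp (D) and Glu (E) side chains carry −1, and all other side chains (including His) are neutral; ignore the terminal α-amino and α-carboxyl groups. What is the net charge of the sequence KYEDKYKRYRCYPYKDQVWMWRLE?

Positive (K, R): K1, K5, K7, R8, R10, K15, R22 → +7.
Negative (D, E): E3, D4, D16, E24 → −4.
Net charge = (+7) + (−4) = +3.

+3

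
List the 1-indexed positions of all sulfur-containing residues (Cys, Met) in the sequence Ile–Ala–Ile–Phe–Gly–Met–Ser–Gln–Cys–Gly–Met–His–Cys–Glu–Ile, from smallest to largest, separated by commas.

6, 9, 11, 13

Matching residues: Met6, Cys9, Met11, Cys13.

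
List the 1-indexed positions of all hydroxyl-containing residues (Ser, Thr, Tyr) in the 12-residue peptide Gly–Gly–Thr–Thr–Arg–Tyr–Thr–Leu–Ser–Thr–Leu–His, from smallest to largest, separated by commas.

Matching residues: Thr3, Thr4, Tyr6, Thr7, Ser9, Thr10.

3, 4, 6, 7, 9, 10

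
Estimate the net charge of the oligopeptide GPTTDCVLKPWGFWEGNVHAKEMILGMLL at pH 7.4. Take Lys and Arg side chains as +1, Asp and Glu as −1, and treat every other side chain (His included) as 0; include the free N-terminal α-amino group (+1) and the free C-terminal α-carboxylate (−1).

-1

Positive (K, R): K9, K21 → +2.
Negative (D, E): D5, E15, E22 → −3.
The N-terminus (+1) and C-terminus (−1) cancel.
Net charge = (+2) + (−3) = −1.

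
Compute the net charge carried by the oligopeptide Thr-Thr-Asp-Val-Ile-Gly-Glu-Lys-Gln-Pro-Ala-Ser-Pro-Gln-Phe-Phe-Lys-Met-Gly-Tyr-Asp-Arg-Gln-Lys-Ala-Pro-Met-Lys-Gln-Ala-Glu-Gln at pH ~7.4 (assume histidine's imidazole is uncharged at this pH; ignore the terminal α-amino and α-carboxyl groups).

The side chains ionized at physiological pH are Lys/Arg (+1) and Asp/Glu (−1); with His treated as neutral, nothing else contributes.
Positive (K, R): Lys8, Lys17, Arg22, Lys24, Lys28 → +5.
Negative (D, E): Asp3, Glu7, Asp21, Glu31 → −4.
Net charge = (+5) + (−4) = +1.

+1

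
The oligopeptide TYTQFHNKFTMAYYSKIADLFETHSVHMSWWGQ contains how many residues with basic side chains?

5

The basic amino acids are Lys (K), Arg (R), and His (H).
Matching residues: H6, K8, K16, H24, H27.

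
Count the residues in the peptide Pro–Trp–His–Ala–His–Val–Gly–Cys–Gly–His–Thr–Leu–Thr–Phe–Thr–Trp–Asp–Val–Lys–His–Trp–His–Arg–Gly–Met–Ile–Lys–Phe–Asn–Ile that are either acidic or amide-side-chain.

2

Acidic: D, E. Amide-side-chain: N, Q.
Acidic residues here: Asp17 (1).
Amide-side-chain residues here: Asn29 (1).
The two groups share no amino acid, so total = 1 + 1 = 2.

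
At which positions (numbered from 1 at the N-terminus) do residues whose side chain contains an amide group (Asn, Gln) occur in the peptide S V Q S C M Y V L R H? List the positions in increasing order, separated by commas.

3

Matching residues: Q3.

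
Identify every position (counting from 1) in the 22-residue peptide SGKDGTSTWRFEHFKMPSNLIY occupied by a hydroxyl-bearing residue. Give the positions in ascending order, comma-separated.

Matching residues: S1, T6, S7, T8, S18, Y22.

1, 6, 7, 8, 18, 22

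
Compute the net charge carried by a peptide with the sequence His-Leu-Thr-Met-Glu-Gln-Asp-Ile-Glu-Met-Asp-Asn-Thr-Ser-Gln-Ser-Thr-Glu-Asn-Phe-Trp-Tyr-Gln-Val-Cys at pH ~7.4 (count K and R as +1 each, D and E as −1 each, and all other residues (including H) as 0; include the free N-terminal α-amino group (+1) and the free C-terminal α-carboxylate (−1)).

-5

Positive (K, R): none → +0.
Negative (D, E): Glu5, Asp7, Glu9, Asp11, Glu18 → −5.
The N-terminus (+1) and C-terminus (−1) cancel.
Net charge = (+0) + (−5) = −5.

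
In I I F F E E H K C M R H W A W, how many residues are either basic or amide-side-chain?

Basic: H, K, R. Amide-side-chain: N, Q.
Basic residues here: H7, K8, R11, H12 (4).
Amide-side-chain residues here: none (0).
The two groups share no amino acid, so total = 4 + 0 = 4.

4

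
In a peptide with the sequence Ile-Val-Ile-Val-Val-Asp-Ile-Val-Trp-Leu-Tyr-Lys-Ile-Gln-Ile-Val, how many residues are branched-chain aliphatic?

11

Valine (V), leucine (L), and isoleucine (I) are the branched-chain amino acids.
Matching residues: Ile1, Val2, Ile3, Val4, Val5, Ile7, Val8, Leu10, Ile13, Ile15, Val16.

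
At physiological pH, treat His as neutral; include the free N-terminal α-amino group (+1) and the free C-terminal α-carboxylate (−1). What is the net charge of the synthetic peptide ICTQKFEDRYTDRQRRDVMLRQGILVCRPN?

+3

Near pH 7.4, K and R contribute +1 each, D and E contribute −1 each, and every other side chain (His included, as stated) is uncharged.
Positive (K, R): K5, R9, R13, R15, R16, R21, R28 → +7.
Negative (D, E): E7, D8, D12, D17 → −4.
The N-terminus (+1) and C-terminus (−1) cancel.
Net charge = (+7) + (−4) = +3.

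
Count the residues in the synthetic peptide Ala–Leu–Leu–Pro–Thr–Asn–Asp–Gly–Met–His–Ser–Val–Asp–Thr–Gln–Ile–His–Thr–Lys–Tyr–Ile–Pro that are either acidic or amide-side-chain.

Acidic: D, E. Amide-side-chain: N, Q.
Acidic residues here: Asp7, Asp13 (2).
Amide-side-chain residues here: Asn6, Gln15 (2).
The two groups share no amino acid, so total = 2 + 2 = 4.

4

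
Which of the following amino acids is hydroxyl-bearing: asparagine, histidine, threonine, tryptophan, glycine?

Serine (S), threonine (T), and tyrosine (Y) each carry a hydroxyl group on the side chain.
Of the listed options, only threonine belongs to this group.

threonine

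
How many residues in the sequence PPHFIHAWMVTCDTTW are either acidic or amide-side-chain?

Acidic: D, E. Amide-side-chain: N, Q.
Acidic residues here: D13 (1).
Amide-side-chain residues here: none (0).
The two groups share no amino acid, so total = 1 + 0 = 1.

1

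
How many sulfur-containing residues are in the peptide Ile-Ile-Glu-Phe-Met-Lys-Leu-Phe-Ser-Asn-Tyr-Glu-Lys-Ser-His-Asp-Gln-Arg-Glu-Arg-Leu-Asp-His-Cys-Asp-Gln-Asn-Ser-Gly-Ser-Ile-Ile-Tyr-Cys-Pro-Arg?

3

Cysteine (C, thiol) and methionine (M, thioether) are the two sulfur-containing amino acids.
Matching residues: Met5, Cys24, Cys34.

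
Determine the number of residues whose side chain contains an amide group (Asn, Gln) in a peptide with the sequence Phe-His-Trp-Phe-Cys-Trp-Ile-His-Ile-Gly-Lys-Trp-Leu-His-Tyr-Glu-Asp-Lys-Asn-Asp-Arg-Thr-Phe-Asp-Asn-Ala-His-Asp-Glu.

2

Matching residues: Asn19, Asn25.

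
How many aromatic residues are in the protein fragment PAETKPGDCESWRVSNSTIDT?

The aromatic amino acids are Phe (F, benzyl), Trp (W, indole), and Tyr (Y, phenol).
Matching residues: W12.

1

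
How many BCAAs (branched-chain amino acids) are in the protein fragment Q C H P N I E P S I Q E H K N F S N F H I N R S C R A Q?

3

Valine (V), leucine (L), and isoleucine (I) are the branched-chain amino acids.
Matching residues: I6, I10, I21.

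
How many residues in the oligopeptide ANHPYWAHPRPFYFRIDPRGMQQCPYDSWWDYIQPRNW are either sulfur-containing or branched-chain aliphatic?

Sulfur-containing: C, M. Branched-chain aliphatic: I, L, V.
Sulfur-containing residues here: M21, C24 (2).
Branched-chain aliphatic residues here: I16, I33 (2).
The two groups share no amino acid, so total = 2 + 2 = 4.

4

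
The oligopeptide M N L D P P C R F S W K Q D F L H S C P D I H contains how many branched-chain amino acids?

Valine (V), leucine (L), and isoleucine (I) are the branched-chain amino acids.
Matching residues: L3, L16, I22.

3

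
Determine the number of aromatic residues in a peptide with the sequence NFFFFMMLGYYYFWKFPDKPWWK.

12

The aromatic amino acids are Phe (F, benzyl), Trp (W, indole), and Tyr (Y, phenol).
Matching residues: F2, F3, F4, F5, Y10, Y11, Y12, F13, W14, F16, W21, W22.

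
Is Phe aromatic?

Yes

Phenylalanine (F), tryptophan (W), and tyrosine (Y) have aromatic ring side chains.
Phenylalanine is in this group.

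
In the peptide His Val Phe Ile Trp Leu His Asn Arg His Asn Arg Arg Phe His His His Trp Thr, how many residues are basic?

9

K, R, and H are the three residues with basic side chains (ε-amine, guanidinium, and imidazole respectively).
Matching residues: His1, His7, Arg9, His10, Arg12, Arg13, His15, His16, His17.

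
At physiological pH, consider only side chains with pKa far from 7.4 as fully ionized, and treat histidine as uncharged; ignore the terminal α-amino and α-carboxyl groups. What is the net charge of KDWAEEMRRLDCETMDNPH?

-3

Near pH 7.4, K and R contribute +1 each, D and E contribute −1 each, and every other side chain (His included, as stated) is uncharged.
Positive (K, R): K1, R8, R9 → +3.
Negative (D, E): D2, E5, E6, D11, E13, D16 → −6.
Net charge = (+3) + (−6) = −3.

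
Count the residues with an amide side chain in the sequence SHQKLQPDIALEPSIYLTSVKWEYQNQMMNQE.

Asparagine (N) and glutamine (Q) have uncharged amide side chains.
Matching residues: Q3, Q6, Q25, N26, Q27, N30, Q31.

7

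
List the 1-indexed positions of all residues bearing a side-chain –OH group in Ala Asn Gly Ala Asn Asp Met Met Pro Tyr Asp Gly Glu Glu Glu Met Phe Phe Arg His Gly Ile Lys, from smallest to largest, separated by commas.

Serine (S), threonine (T), and tyrosine (Y) each carry a hydroxyl group on the side chain.
Matching residues: Tyr10.

10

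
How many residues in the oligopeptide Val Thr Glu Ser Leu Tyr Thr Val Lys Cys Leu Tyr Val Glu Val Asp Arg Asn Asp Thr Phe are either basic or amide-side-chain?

3

Basic: H, K, R. Amide-side-chain: N, Q.
Basic residues here: Lys9, Arg17 (2).
Amide-side-chain residues here: Asn18 (1).
The two groups share no amino acid, so total = 2 + 1 = 3.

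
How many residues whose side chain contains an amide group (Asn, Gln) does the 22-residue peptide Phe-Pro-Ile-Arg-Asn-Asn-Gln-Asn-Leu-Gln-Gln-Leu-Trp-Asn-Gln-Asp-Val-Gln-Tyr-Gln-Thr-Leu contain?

Matching residues: Asn5, Asn6, Gln7, Asn8, Gln10, Gln11, Asn14, Gln15, Gln18, Gln20.

10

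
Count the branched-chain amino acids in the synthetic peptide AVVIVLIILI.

The BCAAs are Val, Leu, and Ile — aliphatic side chains with a branch point.
Matching residues: V2, V3, I4, V5, L6, I7, I8, L9, I10.

9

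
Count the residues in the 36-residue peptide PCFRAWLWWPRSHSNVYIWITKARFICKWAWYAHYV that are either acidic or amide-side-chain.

Acidic: D, E. Amide-side-chain: N, Q.
Acidic residues here: none (0).
Amide-side-chain residues here: N15 (1).
The two groups share no amino acid, so total = 0 + 1 = 1.

1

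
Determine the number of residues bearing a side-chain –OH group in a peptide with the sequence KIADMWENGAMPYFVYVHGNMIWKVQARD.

2

The –OH-bearing residues are Ser, Thr (aliphatic alcohols), and Tyr (phenol).
Matching residues: Y13, Y16.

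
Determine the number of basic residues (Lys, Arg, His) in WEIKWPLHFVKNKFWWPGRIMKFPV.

6

Matching residues: K4, H8, K11, K13, R19, K22.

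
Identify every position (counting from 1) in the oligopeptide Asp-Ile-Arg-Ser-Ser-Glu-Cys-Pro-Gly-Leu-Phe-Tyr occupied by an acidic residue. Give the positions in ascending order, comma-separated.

Matching residues: Asp1, Glu6.

1, 6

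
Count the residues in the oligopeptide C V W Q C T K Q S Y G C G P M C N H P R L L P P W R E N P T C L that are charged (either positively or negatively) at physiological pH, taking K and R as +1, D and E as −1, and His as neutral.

4

Charged side chains at pH ~7.4: K, R (positive); D, E (negative).
Matching residues: K7, R20, R26, E27.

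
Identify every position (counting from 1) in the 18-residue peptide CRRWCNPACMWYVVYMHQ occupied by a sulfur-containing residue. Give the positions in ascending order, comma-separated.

1, 5, 9, 10, 16

Only Cys (C) and Met (M) have a sulfur atom in the side chain.
Matching residues: C1, C5, C9, M10, M16.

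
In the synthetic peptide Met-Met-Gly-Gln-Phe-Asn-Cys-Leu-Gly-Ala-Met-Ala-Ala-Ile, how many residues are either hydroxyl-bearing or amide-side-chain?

2

Hydroxyl-bearing: S, T, Y. Amide-side-chain: N, Q.
Hydroxyl-bearing residues here: none (0).
Amide-side-chain residues here: Gln4, Asn6 (2).
The two groups share no amino acid, so total = 0 + 2 = 2.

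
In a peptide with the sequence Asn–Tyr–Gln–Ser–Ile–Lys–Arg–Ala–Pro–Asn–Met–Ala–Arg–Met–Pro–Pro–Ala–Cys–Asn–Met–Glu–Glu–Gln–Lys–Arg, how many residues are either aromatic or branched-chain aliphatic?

Aromatic: F, W, Y. Branched-chain aliphatic: I, L, V.
Aromatic residues here: Tyr2 (1).
Branched-chain aliphatic residues here: Ile5 (1).
The two groups share no amino acid, so total = 1 + 1 = 2.

2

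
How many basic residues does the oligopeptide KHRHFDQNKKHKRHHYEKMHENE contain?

13

K, R, and H are the three residues with basic side chains (ε-amine, guanidinium, and imidazole respectively).
Matching residues: K1, H2, R3, H4, K9, K10, H11, K12, R13, H14, H15, K18, H20.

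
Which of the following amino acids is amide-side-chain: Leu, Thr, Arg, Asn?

Asn

Asparagine (N) and glutamine (Q) have uncharged amide side chains.
Of the listed options, only Asn belongs to this group.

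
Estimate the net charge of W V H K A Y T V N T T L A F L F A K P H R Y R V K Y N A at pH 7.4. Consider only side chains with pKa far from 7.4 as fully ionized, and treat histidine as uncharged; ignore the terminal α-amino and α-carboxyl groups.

At pH ~7.4 the Lys and Arg side chains are protonated (+1), the Asp and Glu side chains are deprotonated (−1), and with His taken as neutral all other side chains carry no charge.
Positive (K, R): K4, K18, R21, R23, K25 → +5.
Negative (D, E): none → −0.
Net charge = (+5) + (−0) = +5.

+5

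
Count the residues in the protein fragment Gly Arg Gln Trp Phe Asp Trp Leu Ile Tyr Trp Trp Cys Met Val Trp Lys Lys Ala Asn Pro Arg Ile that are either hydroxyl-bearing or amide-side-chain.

3

Hydroxyl-bearing: S, T, Y. Amide-side-chain: N, Q.
Hydroxyl-bearing residues here: Tyr10 (1).
Amide-side-chain residues here: Gln3, Asn20 (2).
The two groups share no amino acid, so total = 1 + 2 = 3.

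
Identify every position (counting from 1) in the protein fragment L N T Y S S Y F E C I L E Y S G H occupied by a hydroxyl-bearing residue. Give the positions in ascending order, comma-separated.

Serine (S), threonine (T), and tyrosine (Y) each carry a hydroxyl group on the side chain.
Matching residues: T3, Y4, S5, S6, Y7, Y14, S15.

3, 4, 5, 6, 7, 14, 15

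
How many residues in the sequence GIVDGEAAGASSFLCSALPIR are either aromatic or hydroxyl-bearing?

Aromatic: F, W, Y. Hydroxyl-bearing: S, T, Y.
Aromatic residues here: F13 (1).
Hydroxyl-bearing residues here: S11, S12, S16 (3).
(Y belongs to both groups, but none appear in this sequence.) Total = 1 + 3 = 4.

4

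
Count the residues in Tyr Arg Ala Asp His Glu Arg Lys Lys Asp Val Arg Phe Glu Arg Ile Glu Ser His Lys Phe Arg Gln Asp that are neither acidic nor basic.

8

Acidic: D, E. Basic: K, R, H. All other residues are neither.
Matching residues: Tyr1, Ala3, Val11, Phe13, Ile16, Ser18, Phe21, Gln23.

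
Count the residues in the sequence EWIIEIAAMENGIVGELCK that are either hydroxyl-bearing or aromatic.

Hydroxyl-bearing: S, T, Y. Aromatic: F, W, Y.
Hydroxyl-bearing residues here: none (0).
Aromatic residues here: W2 (1).
(Y belongs to both groups, but none appear in this sequence.) Total = 0 + 1 = 1.

1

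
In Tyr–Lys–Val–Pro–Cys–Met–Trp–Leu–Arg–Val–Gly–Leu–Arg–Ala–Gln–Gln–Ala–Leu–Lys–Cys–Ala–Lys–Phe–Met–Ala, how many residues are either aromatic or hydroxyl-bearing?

Aromatic: F, W, Y. Hydroxyl-bearing: S, T, Y.
Aromatic residues here: Tyr1, Trp7, Phe23 (3).
Hydroxyl-bearing residues here: Tyr1 (1).
Y is in both groups, so the 1 Y residue must not be double-counted.
Total = 3 + 1 − 1 = 3.

3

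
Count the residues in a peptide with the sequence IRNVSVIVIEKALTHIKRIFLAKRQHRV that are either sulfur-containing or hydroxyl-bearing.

2

Sulfur-containing: C, M. Hydroxyl-bearing: S, T, Y.
Sulfur-containing residues here: none (0).
Hydroxyl-bearing residues here: S5, T14 (2).
The two groups share no amino acid, so total = 0 + 2 = 2.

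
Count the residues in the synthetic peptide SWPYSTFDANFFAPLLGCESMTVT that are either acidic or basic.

Acidic: D, E. Basic: H, K, R.
Acidic residues here: D8, E19 (2).
Basic residues here: none (0).
The two groups share no amino acid, so total = 2 + 0 = 2.

2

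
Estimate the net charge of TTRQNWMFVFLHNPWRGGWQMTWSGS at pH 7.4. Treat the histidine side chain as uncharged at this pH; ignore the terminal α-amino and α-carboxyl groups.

+2

Near pH 7.4, K and R contribute +1 each, D and E contribute −1 each, and every other side chain (His included, as stated) is uncharged.
Positive (K, R): R3, R16 → +2.
Negative (D, E): none → −0.
Net charge = (+2) + (−0) = +2.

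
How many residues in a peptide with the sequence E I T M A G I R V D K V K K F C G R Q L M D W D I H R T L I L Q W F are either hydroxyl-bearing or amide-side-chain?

4

Hydroxyl-bearing: S, T, Y. Amide-side-chain: N, Q.
Hydroxyl-bearing residues here: T3, T28 (2).
Amide-side-chain residues here: Q19, Q32 (2).
The two groups share no amino acid, so total = 2 + 2 = 4.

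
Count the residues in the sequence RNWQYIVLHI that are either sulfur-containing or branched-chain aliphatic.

Sulfur-containing: C, M. Branched-chain aliphatic: I, L, V.
Sulfur-containing residues here: none (0).
Branched-chain aliphatic residues here: I6, V7, L8, I10 (4).
The two groups share no amino acid, so total = 0 + 4 = 4.

4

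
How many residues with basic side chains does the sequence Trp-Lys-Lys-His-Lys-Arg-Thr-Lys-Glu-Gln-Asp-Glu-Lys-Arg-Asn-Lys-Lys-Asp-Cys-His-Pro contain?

K, R, and H are the three residues with basic side chains (ε-amine, guanidinium, and imidazole respectively).
Matching residues: Lys2, Lys3, His4, Lys5, Arg6, Lys8, Lys13, Arg14, Lys16, Lys17, His20.

11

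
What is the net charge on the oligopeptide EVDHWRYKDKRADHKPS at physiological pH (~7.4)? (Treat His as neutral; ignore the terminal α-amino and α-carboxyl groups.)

+1

The side chains ionized at physiological pH are Lys/Arg (+1) and Asp/Glu (−1); with His treated as neutral, nothing else contributes.
Positive (K, R): R6, K8, K10, R11, K15 → +5.
Negative (D, E): E1, D3, D9, D13 → −4.
Net charge = (+5) + (−4) = +1.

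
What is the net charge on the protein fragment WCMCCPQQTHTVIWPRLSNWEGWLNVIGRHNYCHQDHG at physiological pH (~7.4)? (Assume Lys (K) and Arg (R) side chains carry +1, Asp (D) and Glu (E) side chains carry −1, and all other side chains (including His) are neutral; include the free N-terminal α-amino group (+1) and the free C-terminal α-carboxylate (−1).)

Positive (K, R): R16, R29 → +2.
Negative (D, E): E21, D36 → −2.
The N-terminus (+1) and C-terminus (−1) cancel.
Net charge = (+2) + (−2) = 0.

0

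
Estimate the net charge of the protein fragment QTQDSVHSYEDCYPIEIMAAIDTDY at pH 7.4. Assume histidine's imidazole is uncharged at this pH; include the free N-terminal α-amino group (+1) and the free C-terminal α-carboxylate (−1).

-6

Near pH 7.4, K and R contribute +1 each, D and E contribute −1 each, and every other side chain (His included, as stated) is uncharged.
Positive (K, R): none → +0.
Negative (D, E): D4, E10, D11, E16, D22, D24 → −6.
The N-terminus (+1) and C-terminus (−1) cancel.
Net charge = (+0) + (−6) = −6.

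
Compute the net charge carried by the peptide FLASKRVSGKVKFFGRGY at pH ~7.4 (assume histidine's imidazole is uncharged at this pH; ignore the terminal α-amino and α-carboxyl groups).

+5

The side chains ionized at physiological pH are Lys/Arg (+1) and Asp/Glu (−1); with His treated as neutral, nothing else contributes.
Positive (K, R): K5, R6, K10, K12, R16 → +5.
Negative (D, E): none → −0.
Net charge = (+5) + (−0) = +5.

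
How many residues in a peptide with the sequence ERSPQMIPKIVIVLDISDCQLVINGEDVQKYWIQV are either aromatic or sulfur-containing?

4

Aromatic: F, W, Y. Sulfur-containing: C, M.
Aromatic residues here: Y31, W32 (2).
Sulfur-containing residues here: M6, C19 (2).
The two groups share no amino acid, so total = 2 + 2 = 4.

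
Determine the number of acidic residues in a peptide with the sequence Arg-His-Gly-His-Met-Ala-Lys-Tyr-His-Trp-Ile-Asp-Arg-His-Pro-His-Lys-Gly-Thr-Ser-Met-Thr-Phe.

1

The acidic residues are Asp (D) and Glu (E), whose side chains end in a carboxylate group.
Matching residues: Asp12.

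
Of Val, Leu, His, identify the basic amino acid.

The basic amino acids are Lys (K), Arg (R), and His (H).
Of the listed options, only His belongs to this group.

His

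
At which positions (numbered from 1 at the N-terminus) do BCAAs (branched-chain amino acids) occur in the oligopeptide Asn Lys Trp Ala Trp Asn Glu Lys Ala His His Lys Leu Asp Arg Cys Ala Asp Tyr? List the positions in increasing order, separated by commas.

13

Valine (V), leucine (L), and isoleucine (I) are the branched-chain amino acids.
Matching residues: Leu13.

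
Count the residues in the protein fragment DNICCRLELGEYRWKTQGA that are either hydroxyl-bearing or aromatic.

Hydroxyl-bearing: S, T, Y. Aromatic: F, W, Y.
Hydroxyl-bearing residues here: Y12, T16 (2).
Aromatic residues here: Y12, W14 (2).
Y is in both groups, so the 1 Y residue must not be double-counted.
Total = 2 + 2 − 1 = 3.

3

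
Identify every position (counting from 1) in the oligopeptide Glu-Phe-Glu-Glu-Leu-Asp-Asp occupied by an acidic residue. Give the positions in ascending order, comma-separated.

Aspartate (D) and glutamate (E) have carboxylic-acid side chains and are the acidic amino acids.
Matching residues: Glu1, Glu3, Glu4, Asp6, Asp7.

1, 3, 4, 6, 7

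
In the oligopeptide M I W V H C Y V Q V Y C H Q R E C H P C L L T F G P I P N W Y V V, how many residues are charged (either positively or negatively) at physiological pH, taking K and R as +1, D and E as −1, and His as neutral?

Charged side chains at pH ~7.4: K, R (positive); D, E (negative).
Matching residues: R15, E16.

2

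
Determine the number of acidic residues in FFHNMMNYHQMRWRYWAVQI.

0

Only D (aspartate) and E (glutamate) carry a side-chain carboxylic acid.
None of the 20 residues belong to this group.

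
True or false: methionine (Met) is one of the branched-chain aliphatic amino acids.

The BCAAs are Val, Leu, and Ile — aliphatic side chains with a branch point.
Methionine is not in this group.

False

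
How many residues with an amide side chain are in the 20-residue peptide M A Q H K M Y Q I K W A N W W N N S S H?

5

Only N (asparagine) and Q (glutamine) carry a side-chain carboxamide.
Matching residues: Q3, Q8, N13, N16, N17.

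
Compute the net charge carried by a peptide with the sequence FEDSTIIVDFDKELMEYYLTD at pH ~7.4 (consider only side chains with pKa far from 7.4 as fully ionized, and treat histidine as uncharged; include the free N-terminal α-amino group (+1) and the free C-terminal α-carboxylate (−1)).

Near pH 7.4, K and R contribute +1 each, D and E contribute −1 each, and every other side chain (His included, as stated) is uncharged.
Positive (K, R): K12 → +1.
Negative (D, E): E2, D3, D9, D11, E13, E16, D21 → −7.
The N-terminus (+1) and C-terminus (−1) cancel.
Net charge = (+1) + (−7) = −6.

-6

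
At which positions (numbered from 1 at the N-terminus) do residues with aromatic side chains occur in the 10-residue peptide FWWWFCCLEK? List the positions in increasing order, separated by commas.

Phenylalanine (F), tryptophan (W), and tyrosine (Y) have aromatic ring side chains.
Matching residues: F1, W2, W3, W4, F5.

1, 2, 3, 4, 5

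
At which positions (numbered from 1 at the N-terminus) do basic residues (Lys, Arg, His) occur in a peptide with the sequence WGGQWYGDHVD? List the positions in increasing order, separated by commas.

9

Matching residues: H9.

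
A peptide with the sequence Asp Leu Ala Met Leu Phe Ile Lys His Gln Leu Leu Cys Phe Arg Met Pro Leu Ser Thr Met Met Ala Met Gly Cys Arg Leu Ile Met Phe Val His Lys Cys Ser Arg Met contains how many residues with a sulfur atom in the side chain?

10

Cysteine (C, thiol) and methionine (M, thioether) are the two sulfur-containing amino acids.
Matching residues: Met4, Cys13, Met16, Met21, Met22, Met24, Cys26, Met30, Cys35, Met38.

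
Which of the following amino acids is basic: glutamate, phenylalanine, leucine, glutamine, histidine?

The basic amino acids are Lys (K), Arg (R), and His (H).
Of the listed options, only histidine belongs to this group.

histidine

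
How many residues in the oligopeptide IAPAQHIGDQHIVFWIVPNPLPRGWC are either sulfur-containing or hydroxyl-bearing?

1

Sulfur-containing: C, M. Hydroxyl-bearing: S, T, Y.
Sulfur-containing residues here: C26 (1).
Hydroxyl-bearing residues here: none (0).
The two groups share no amino acid, so total = 1 + 0 = 1.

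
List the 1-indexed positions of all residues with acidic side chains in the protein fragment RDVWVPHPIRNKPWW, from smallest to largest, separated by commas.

2

Only D (aspartate) and E (glutamate) carry a side-chain carboxylic acid.
Matching residues: D2.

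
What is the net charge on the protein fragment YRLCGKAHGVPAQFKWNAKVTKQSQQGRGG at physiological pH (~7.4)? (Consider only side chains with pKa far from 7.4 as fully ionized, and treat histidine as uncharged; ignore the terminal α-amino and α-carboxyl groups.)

+6

At pH ~7.4 the Lys and Arg side chains are protonated (+1), the Asp and Glu side chains are deprotonated (−1), and with His taken as neutral all other side chains carry no charge.
Positive (K, R): R2, K6, K15, K19, K22, R28 → +6.
Negative (D, E): none → −0.
Net charge = (+6) + (−0) = +6.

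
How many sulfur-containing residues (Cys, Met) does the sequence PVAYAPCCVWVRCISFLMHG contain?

Matching residues: C7, C8, C13, M18.

4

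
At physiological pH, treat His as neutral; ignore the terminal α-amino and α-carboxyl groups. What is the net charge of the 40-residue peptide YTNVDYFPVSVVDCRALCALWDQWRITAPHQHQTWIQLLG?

The side chains ionized at physiological pH are Lys/Arg (+1) and Asp/Glu (−1); with His treated as neutral, nothing else contributes.
Positive (K, R): R15, R25 → +2.
Negative (D, E): D5, D13, D22 → −3.
Net charge = (+2) + (−3) = −1.

-1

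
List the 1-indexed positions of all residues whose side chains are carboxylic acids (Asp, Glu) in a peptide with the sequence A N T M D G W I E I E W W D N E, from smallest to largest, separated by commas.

5, 9, 11, 14, 16

Matching residues: D5, E9, E11, D14, E16.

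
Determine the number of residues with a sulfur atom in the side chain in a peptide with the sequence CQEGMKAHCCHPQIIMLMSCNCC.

Cysteine (C, thiol) and methionine (M, thioether) are the two sulfur-containing amino acids.
Matching residues: C1, M5, C9, C10, M16, M18, C20, C22, C23.

9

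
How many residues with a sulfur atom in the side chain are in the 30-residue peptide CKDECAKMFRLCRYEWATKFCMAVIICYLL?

7

The sulfur-bearing residues are cysteine (–SH) and methionine (–S–CH₃).
Matching residues: C1, C5, M8, C12, C21, M22, C27.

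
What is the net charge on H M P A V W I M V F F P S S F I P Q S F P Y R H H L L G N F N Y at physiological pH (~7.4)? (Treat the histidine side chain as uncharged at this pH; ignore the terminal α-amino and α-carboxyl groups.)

+1

The side chains ionized at physiological pH are Lys/Arg (+1) and Asp/Glu (−1); with His treated as neutral, nothing else contributes.
Positive (K, R): R23 → +1.
Negative (D, E): none → −0.
Net charge = (+1) + (−0) = +1.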